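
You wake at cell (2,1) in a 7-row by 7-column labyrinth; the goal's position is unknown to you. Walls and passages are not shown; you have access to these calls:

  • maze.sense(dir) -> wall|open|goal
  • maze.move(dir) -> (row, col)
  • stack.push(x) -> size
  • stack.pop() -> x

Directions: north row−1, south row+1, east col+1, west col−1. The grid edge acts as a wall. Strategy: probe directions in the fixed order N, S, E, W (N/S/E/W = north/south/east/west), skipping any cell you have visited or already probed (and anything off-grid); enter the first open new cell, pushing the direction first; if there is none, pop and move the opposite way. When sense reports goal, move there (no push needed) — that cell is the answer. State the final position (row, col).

% 1. maze.sense(dir: north) : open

% 2. stack.push(x: north) : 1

% 3. maze.move(dir: north) : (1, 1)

% 4. maze.sense(dir: north) : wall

% 5. maze.sense(dir: east) : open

% 6. stack.push(x: east) : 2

% 7. maze.move(dir: east) : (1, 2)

% 8. maze.sense(dir: north) : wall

% 9. maze.sense(dir: south) : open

% 10. stack.push(x: south) : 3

% 11. maze.move(dir: south) : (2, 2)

% 12. maze.sense(dir: south) : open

% 13. stack.push(x: south) : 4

% 14. maze.move(dir: south) : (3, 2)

% 15. maze.sense(dir: south) : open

% 16. stack.push(x: south) : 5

% 17. maze.move(dir: south) : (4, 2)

% 18. maze.sense(dir: south) : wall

% 19. maze.sense(dir: east) : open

% 20. stack.push(x: east) : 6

% 21. maze.move(dir: east) : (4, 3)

% 22. maze.sense(dir: north) : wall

% 23. maze.sense(dir: south) : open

% 24. stack.push(x: south) : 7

% 25. maze.move(dir: south) : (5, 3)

% 26. maze.sense(dir: south) : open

% 27. stack.push(x: south) : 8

% 28. maze.move(dir: south) : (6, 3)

% 29. maze.sense(dir: east) : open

% 30. stack.push(x: east) : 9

% 31. maze.move(dir: east) : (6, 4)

% 32. maze.sense(dir: north) : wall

% 33. maze.sense(dir: east) : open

% 34. stack.push(x: east) : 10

% 35. maze.move(dir: east) : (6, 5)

% 36. maze.sense(dir: north) : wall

% 37. maze.sense(dir: east) : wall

% 38. stack.pop() : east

% 39. maze.move(dir: west) : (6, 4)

% 40. stack.pop() : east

% 41. maze.move(dir: west) : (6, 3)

% 42. maze.sense(dir: west) : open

% 43. stack.push(x: west) : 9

% 44. maze.move(dir: west) : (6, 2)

% 45. maze.sense(dir: west) : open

% 46. stack.push(x: west) : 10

% 47. maze.move(dir: west) : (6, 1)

% 48. maze.sense(dir: north) : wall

% 49. maze.sense(dir: west) : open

% 50. stack.push(x: west) : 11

% 51. maze.move(dir: west) : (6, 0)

% 52. maze.sense(dir: north) : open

% 53. stack.push(x: north) : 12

% 54. maze.move(dir: north) : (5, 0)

% 55. maze.sense(dir: north) : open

% 56. stack.push(x: north) : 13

% 57. maze.move(dir: north) : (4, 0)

% 58. maze.sense(dir: north) : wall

% 59. maze.sense(dir: east) : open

% 60. stack.push(x: east) : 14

% 61. maze.move(dir: east) : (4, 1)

% 62. maze.sense(dir: north) : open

% 63. stack.push(x: north) : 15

% 64. maze.move(dir: north) : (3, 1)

% 65. stack.pop() : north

% 66. maze.move(dir: south) : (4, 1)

% 67. stack.pop() : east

% 68. maze.move(dir: west) : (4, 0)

% 69. stack.pop() : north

% 70. maze.move(dir: south) : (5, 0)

% 71. stack.pop() : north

% 72. maze.move(dir: south) : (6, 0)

% 73. stack.pop() : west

% 74. maze.move(dir: east) : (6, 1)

% 75. stack.pop() : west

% 76. maze.move(dir: east) : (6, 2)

% 77. stack.pop() : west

% 78. maze.move(dir: east) : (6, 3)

% 79. stack.pop() : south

% 80. maze.move(dir: north) : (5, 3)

% 81. stack.pop() : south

% 82. maze.move(dir: north) : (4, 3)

% 83. maze.sense(dir: east) : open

% 84. stack.push(x: east) : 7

% 85. maze.move(dir: east) : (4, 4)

% 86. maze.sense(dir: north) : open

% 87. stack.push(x: north) : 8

% 88. maze.move(dir: north) : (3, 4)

% 89. maze.sense(dir: north) : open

% 90. stack.push(x: north) : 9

% 91. maze.move(dir: north) : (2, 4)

% 92. maze.sense(dir: north) : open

% 93. stack.push(x: north) : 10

% 94. maze.move(dir: north) : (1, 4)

% 95. maze.sense(dir: north) : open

% 96. stack.push(x: north) : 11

% 97. maze.move(dir: north) : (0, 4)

% 98. maze.sense(dir: east) : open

% 99. stack.push(x: east) : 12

% 100. maze.move(dir: east) : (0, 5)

% 101. maze.sense(dir: south) : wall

% 102. maze.sense(dir: east) : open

% 103. stack.push(x: east) : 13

% 104. maze.move(dir: east) : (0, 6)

% 105. maze.sense(dir: south) : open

% 106. stack.push(x: south) : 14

% 107. maze.move(dir: south) : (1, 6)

% 108. maze.sense(dir: south) : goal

% 109. maze.move(dir: south) : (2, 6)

Answer: (2, 6)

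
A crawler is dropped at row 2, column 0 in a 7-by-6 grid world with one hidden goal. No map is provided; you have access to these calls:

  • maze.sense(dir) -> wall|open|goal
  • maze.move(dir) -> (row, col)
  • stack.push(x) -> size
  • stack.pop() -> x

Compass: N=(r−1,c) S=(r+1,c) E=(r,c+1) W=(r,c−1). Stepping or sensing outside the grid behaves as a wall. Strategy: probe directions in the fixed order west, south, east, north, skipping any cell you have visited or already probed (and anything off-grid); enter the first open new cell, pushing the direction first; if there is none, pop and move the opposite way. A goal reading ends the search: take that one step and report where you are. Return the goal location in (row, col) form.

Step: maze.sense[south]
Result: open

Step: stack.push[south]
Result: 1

Step: maze.move[south]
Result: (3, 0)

Step: maze.sense[south]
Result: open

Step: stack.push[south]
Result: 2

Step: maze.move[south]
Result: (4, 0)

Step: maze.sense[south]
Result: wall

Step: maze.sense[east]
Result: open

Step: stack.push[east]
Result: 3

Step: maze.move[east]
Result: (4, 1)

Step: maze.sense[south]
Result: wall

Step: maze.sense[east]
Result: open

Step: stack.push[east]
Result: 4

Step: maze.move[east]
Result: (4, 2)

Step: maze.sense[south]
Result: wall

Step: maze.sense[east]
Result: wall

Step: maze.sense[north]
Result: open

Step: stack.push[north]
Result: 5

Step: maze.move[north]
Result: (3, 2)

Step: maze.sense[west]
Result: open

Step: stack.push[west]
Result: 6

Step: maze.move[west]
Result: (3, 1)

Step: maze.sense[north]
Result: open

Step: stack.push[north]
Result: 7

Step: maze.move[north]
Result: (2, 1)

Step: maze.sense[east]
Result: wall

Step: maze.sense[north]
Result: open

Step: stack.push[north]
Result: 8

Step: maze.move[north]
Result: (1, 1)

Step: maze.sense[west]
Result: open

Step: stack.push[west]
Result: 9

Step: maze.move[west]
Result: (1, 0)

Step: maze.sense[north]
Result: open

Step: stack.push[north]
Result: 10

Step: maze.move[north]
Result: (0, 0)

Step: maze.sense[east]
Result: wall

Step: stack.pop[]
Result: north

Step: maze.move[south]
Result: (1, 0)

Step: stack.pop[]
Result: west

Step: maze.move[east]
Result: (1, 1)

Step: maze.sense[east]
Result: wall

Step: stack.pop[]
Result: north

Step: maze.move[south]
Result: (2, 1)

Step: stack.pop[]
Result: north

Step: maze.move[south]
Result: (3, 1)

Step: stack.pop[]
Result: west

Step: maze.move[east]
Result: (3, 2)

Step: maze.sense[east]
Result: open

Step: stack.push[east]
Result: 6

Step: maze.move[east]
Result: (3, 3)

Step: maze.sense[east]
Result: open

Step: stack.push[east]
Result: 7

Step: maze.move[east]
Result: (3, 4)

Step: maze.sense[south]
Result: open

Step: stack.push[south]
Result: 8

Step: maze.move[south]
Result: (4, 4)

Step: maze.sense[south]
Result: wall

Step: maze.sense[east]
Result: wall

Step: stack.pop[]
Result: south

Step: maze.move[north]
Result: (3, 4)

Step: maze.sense[east]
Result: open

Step: stack.push[east]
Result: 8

Step: maze.move[east]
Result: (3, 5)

Step: maze.sense[north]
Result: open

Step: stack.push[north]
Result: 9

Step: maze.move[north]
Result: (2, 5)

Step: maze.sense[west]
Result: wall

Step: maze.sense[north]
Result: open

Step: stack.push[north]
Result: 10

Step: maze.move[north]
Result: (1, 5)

Step: maze.sense[west]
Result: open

Step: stack.push[west]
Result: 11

Step: maze.move[west]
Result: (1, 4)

Step: maze.sense[west]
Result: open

Step: stack.push[west]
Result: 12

Step: maze.move[west]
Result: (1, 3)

Step: maze.sense[south]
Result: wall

Step: maze.sense[north]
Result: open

Step: stack.push[north]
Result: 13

Step: maze.move[north]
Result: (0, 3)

Step: maze.sense[west]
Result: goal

Step: maze.move[west]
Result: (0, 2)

Answer: (0, 2)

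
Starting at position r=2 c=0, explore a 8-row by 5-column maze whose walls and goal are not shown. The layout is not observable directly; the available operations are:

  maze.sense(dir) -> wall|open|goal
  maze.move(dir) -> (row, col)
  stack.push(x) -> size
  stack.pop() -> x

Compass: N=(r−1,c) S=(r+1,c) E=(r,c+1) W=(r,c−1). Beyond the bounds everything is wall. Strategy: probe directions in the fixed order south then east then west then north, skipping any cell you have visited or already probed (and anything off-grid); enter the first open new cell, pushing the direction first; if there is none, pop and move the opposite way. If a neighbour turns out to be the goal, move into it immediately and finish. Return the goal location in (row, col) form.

-> sense(dir→south)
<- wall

-> sense(dir→east)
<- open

-> push(x→east)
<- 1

-> move(dir→east)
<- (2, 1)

-> sense(dir→south)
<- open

-> push(x→south)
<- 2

-> move(dir→south)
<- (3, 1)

-> sense(dir→south)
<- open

-> push(x→south)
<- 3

-> move(dir→south)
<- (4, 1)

-> sense(dir→south)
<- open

-> push(x→south)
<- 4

-> move(dir→south)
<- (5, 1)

-> sense(dir→south)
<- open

-> push(x→south)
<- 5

-> move(dir→south)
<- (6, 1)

-> sense(dir→south)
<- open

-> push(x→south)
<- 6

-> move(dir→south)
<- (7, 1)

-> sense(dir→east)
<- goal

-> move(dir→east)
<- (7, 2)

Answer: (7, 2)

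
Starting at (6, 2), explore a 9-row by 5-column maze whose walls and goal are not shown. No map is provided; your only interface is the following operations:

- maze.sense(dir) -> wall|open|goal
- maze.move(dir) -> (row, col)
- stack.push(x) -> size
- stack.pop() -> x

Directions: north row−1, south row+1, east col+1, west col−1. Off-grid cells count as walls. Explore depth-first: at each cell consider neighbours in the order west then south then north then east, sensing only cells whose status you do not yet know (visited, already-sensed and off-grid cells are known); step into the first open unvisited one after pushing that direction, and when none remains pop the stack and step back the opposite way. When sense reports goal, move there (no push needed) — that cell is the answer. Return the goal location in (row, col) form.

Next I call maze.sense passing dir: west, and get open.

I invoke stack.push passing x: west, which returns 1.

Invoking maze.move passing dir: west, and observe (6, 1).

Now I run maze.sense passing dir: west, yielding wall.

I invoke maze.sense passing dir: south, yielding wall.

I invoke maze.sense passing dir: north, and see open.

I call stack.push passing x: north, → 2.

I use maze.move passing dir: north, and see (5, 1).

I call maze.sense passing dir: west, giving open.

Invoking stack.push passing x: west, → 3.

I run maze.move passing dir: west, yielding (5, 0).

Then maze.sense passing dir: north, giving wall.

Now I run stack.pop, yielding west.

I use maze.move passing dir: east, → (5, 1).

I run maze.sense passing dir: north, yielding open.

Now I run stack.push passing x: north, : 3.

I run maze.move passing dir: north, and see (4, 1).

Now I run maze.sense passing dir: north, which returns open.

Using stack.push passing x: north, giving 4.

Calling maze.move passing dir: north, which returns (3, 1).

I call maze.sense passing dir: west, and get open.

I use stack.push passing x: west, : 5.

Invoking maze.move passing dir: west, — result: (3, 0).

Using maze.sense passing dir: north, which returns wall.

Calling stack.pop(), and observe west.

Invoking maze.move passing dir: east, : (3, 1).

Using maze.sense passing dir: north, giving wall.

Now I run maze.sense passing dir: east, and get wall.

Invoking stack.pop(), → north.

Next I call maze.move passing dir: south, and see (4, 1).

I try maze.sense passing dir: east, and get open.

I try stack.push passing x: east, and see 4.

I invoke maze.move passing dir: east, : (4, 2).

Using maze.sense passing dir: south, : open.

Invoking stack.push passing x: south, → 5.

Then maze.move passing dir: south, which returns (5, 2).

Next I call maze.sense passing dir: east, — result: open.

Next I call stack.push passing x: east, yielding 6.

I try maze.move passing dir: east, and see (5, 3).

Calling maze.sense passing dir: south, → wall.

Now I run maze.sense passing dir: north, which returns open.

Now I run stack.push passing x: north, → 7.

I run maze.move passing dir: north, and get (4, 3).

Calling maze.sense passing dir: north, giving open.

Using stack.push passing x: north, yielding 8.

Next I call maze.move passing dir: north, and get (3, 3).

Now I run maze.sense passing dir: north, yielding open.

Now I run stack.push passing x: north, and observe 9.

Then maze.move passing dir: north, giving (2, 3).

Next I call maze.sense passing dir: west, which returns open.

I try stack.push passing x: west, : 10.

I use maze.move passing dir: west, and observe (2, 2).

I try maze.sense passing dir: north, : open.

Invoking stack.push passing x: north, — result: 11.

Then maze.move passing dir: north, and see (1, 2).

Next I call maze.sense passing dir: west, yielding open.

I invoke stack.push passing x: west, : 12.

Calling maze.move passing dir: west, — result: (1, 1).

Next I call maze.sense passing dir: west, yielding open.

Next I call stack.push passing x: west, — result: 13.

Using maze.move passing dir: west, — result: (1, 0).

I use maze.sense passing dir: north, yielding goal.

Using maze.move passing dir: north, — result: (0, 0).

Answer: (0, 0)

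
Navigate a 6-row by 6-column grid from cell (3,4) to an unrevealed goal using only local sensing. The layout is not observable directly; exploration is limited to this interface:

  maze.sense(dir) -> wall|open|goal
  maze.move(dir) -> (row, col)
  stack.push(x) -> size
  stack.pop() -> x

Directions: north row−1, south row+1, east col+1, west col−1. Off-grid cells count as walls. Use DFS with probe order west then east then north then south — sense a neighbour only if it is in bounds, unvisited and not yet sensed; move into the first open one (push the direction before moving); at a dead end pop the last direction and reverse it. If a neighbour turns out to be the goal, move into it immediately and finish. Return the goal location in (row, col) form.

-- 1. maze.sense(dir→west) : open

-- 2. stack.push(x→west) : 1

-- 3. maze.move(dir→west) : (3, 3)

-- 4. maze.sense(dir→west) : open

-- 5. stack.push(x→west) : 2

-- 6. maze.move(dir→west) : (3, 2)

-- 7. maze.sense(dir→west) : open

-- 8. stack.push(x→west) : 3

-- 9. maze.move(dir→west) : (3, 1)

-- 10. maze.sense(dir→west) : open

-- 11. stack.push(x→west) : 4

-- 12. maze.move(dir→west) : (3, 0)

-- 13. maze.sense(dir→north) : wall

-- 14. maze.sense(dir→south) : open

-- 15. stack.push(x→south) : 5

-- 16. maze.move(dir→south) : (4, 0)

-- 17. maze.sense(dir→east) : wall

-- 18. maze.sense(dir→south) : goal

-- 19. maze.move(dir→south) : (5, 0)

Answer: (5, 0)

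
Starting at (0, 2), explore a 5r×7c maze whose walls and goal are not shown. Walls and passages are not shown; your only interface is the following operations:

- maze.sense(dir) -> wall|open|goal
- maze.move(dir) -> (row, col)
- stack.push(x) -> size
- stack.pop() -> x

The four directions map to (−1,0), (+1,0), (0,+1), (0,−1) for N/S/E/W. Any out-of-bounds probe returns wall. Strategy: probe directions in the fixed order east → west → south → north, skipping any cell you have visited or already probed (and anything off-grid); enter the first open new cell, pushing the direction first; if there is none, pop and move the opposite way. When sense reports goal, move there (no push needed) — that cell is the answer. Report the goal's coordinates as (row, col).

# 1. sense(dir: east) -> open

# 2. push(x: east) -> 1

# 3. move(dir: east) -> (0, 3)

# 4. sense(dir: east) -> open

# 5. push(x: east) -> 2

# 6. move(dir: east) -> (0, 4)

# 7. sense(dir: east) -> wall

# 8. sense(dir: south) -> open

# 9. push(x: south) -> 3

# 10. move(dir: south) -> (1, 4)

# 11. sense(dir: east) -> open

# 12. push(x: east) -> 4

# 13. move(dir: east) -> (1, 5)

# 14. sense(dir: east) -> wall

# 15. sense(dir: south) -> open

# 16. push(x: south) -> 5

# 17. move(dir: south) -> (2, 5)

# 18. sense(dir: east) -> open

# 19. push(x: east) -> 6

# 20. move(dir: east) -> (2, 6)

# 21. sense(dir: south) -> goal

# 22. move(dir: south) -> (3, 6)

Answer: (3, 6)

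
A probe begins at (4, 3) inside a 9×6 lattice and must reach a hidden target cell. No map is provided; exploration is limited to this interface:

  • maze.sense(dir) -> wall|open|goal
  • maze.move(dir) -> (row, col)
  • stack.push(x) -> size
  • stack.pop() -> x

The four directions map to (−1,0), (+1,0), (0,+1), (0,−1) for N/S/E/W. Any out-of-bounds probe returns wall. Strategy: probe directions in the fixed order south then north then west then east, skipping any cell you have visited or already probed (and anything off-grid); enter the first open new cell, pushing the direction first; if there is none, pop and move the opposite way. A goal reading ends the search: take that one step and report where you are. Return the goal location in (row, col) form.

==> sense(dir='south')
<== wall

==> sense(dir='north')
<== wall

==> sense(dir='west')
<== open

==> push(x='west')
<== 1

==> move(dir='west')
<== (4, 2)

==> sense(dir='south')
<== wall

==> sense(dir='north')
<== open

==> push(x='north')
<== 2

==> move(dir='north')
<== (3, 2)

==> sense(dir='north')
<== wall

==> sense(dir='west')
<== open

==> push(x='west')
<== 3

==> move(dir='west')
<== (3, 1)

==> sense(dir='south')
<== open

==> push(x='south')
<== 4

==> move(dir='south')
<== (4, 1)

==> sense(dir='south')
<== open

==> push(x='south')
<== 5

==> move(dir='south')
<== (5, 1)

==> sense(dir='south')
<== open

==> push(x='south')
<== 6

==> move(dir='south')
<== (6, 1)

==> sense(dir='south')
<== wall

==> sense(dir='west')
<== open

==> push(x='west')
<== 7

==> move(dir='west')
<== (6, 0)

==> sense(dir='south')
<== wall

==> sense(dir='north')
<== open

==> push(x='north')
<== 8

==> move(dir='north')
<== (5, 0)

==> sense(dir='north')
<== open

==> push(x='north')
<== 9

==> move(dir='north')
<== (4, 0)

==> sense(dir='north')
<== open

==> push(x='north')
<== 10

==> move(dir='north')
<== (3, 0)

==> sense(dir='north')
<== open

==> push(x='north')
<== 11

==> move(dir='north')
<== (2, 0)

==> sense(dir='north')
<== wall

==> sense(dir='east')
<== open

==> push(x='east')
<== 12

==> move(dir='east')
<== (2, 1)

==> sense(dir='north')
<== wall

==> pop()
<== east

==> move(dir='west')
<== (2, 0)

==> pop()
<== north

==> move(dir='south')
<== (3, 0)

==> pop()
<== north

==> move(dir='south')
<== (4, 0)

==> pop()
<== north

==> move(dir='south')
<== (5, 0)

==> pop()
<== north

==> move(dir='south')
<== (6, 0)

==> pop()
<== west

==> move(dir='east')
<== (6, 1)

==> sense(dir='east')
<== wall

==> pop()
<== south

==> move(dir='north')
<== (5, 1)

==> pop()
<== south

==> move(dir='north')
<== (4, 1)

==> pop()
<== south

==> move(dir='north')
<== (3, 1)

==> pop()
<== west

==> move(dir='east')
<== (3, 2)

==> pop()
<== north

==> move(dir='south')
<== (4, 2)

==> pop()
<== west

==> move(dir='east')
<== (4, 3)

==> sense(dir='east')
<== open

==> push(x='east')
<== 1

==> move(dir='east')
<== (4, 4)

==> sense(dir='south')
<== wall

==> sense(dir='north')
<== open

==> push(x='north')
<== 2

==> move(dir='north')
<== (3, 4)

==> sense(dir='north')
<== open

==> push(x='north')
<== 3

==> move(dir='north')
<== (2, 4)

==> sense(dir='north')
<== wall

==> sense(dir='west')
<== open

==> push(x='west')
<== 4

==> move(dir='west')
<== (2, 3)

==> sense(dir='north')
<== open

==> push(x='north')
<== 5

==> move(dir='north')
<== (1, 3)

==> sense(dir='north')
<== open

==> push(x='north')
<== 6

==> move(dir='north')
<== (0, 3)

==> sense(dir='west')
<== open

==> push(x='west')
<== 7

==> move(dir='west')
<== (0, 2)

==> sense(dir='south')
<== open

==> push(x='south')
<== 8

==> move(dir='south')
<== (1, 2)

==> pop()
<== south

==> move(dir='north')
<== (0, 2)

==> sense(dir='west')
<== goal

==> move(dir='west')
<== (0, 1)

Answer: (0, 1)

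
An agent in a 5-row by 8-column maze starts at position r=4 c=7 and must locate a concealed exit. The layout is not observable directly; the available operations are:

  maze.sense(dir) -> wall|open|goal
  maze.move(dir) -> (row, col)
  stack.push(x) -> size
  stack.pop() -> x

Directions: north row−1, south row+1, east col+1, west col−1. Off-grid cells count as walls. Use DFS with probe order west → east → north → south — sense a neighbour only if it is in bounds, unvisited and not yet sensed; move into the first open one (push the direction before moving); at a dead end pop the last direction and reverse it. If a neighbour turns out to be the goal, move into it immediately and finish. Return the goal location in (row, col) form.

→ sense(dir=west)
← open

→ push(x=west)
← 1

→ move(dir=west)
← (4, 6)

→ sense(dir=west)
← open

→ push(x=west)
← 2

→ move(dir=west)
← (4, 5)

→ sense(dir=west)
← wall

→ sense(dir=north)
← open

→ push(x=north)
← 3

→ move(dir=north)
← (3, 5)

→ sense(dir=west)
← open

→ push(x=west)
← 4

→ move(dir=west)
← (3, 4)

→ sense(dir=west)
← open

→ push(x=west)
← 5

→ move(dir=west)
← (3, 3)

→ sense(dir=west)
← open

→ push(x=west)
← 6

→ move(dir=west)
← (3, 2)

→ sense(dir=west)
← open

→ push(x=west)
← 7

→ move(dir=west)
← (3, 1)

→ sense(dir=west)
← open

→ push(x=west)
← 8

→ move(dir=west)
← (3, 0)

→ sense(dir=north)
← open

→ push(x=north)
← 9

→ move(dir=north)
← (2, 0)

→ sense(dir=east)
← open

→ push(x=east)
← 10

→ move(dir=east)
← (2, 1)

→ sense(dir=east)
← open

→ push(x=east)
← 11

→ move(dir=east)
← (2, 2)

→ sense(dir=east)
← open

→ push(x=east)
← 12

→ move(dir=east)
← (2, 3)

→ sense(dir=east)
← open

→ push(x=east)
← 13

→ move(dir=east)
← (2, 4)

→ sense(dir=east)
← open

→ push(x=east)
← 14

→ move(dir=east)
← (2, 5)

→ sense(dir=east)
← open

→ push(x=east)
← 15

→ move(dir=east)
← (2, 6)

→ sense(dir=east)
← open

→ push(x=east)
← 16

→ move(dir=east)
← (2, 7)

→ sense(dir=north)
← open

→ push(x=north)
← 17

→ move(dir=north)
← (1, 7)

→ sense(dir=west)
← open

→ push(x=west)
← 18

→ move(dir=west)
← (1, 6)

→ sense(dir=west)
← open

→ push(x=west)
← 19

→ move(dir=west)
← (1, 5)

→ sense(dir=west)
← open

→ push(x=west)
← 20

→ move(dir=west)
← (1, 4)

→ sense(dir=west)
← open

→ push(x=west)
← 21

→ move(dir=west)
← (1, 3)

→ sense(dir=west)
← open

→ push(x=west)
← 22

→ move(dir=west)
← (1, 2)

→ sense(dir=west)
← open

→ push(x=west)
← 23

→ move(dir=west)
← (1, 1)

→ sense(dir=west)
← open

→ push(x=west)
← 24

→ move(dir=west)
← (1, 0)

→ sense(dir=north)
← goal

→ move(dir=north)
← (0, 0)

Answer: (0, 0)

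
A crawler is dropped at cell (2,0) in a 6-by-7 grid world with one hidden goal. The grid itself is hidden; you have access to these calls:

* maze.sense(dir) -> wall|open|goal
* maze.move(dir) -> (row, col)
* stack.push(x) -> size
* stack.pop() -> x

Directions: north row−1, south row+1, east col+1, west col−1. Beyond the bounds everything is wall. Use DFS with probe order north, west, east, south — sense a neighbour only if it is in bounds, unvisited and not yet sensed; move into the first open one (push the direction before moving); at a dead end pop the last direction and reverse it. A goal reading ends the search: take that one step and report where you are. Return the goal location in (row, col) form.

! 1. maze.sense(dir→north) == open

! 2. stack.push(x→north) == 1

! 3. maze.move(dir→north) == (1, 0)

! 4. maze.sense(dir→north) == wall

! 5. maze.sense(dir→east) == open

! 6. stack.push(x→east) == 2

! 7. maze.move(dir→east) == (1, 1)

! 8. maze.sense(dir→north) == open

! 9. stack.push(x→north) == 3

! 10. maze.move(dir→north) == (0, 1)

! 11. maze.sense(dir→east) == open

! 12. stack.push(x→east) == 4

! 13. maze.move(dir→east) == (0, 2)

! 14. maze.sense(dir→east) == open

! 15. stack.push(x→east) == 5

! 16. maze.move(dir→east) == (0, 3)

! 17. maze.sense(dir→east) == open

! 18. stack.push(x→east) == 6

! 19. maze.move(dir→east) == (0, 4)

! 20. maze.sense(dir→east) == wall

! 21. maze.sense(dir→south) == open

! 22. stack.push(x→south) == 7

! 23. maze.move(dir→south) == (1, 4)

! 24. maze.sense(dir→west) == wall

! 25. maze.sense(dir→east) == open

! 26. stack.push(x→east) == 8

! 27. maze.move(dir→east) == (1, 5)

! 28. maze.sense(dir→east) == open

! 29. stack.push(x→east) == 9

! 30. maze.move(dir→east) == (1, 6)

! 31. maze.sense(dir→north) == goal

! 32. maze.move(dir→north) == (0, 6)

Answer: (0, 6)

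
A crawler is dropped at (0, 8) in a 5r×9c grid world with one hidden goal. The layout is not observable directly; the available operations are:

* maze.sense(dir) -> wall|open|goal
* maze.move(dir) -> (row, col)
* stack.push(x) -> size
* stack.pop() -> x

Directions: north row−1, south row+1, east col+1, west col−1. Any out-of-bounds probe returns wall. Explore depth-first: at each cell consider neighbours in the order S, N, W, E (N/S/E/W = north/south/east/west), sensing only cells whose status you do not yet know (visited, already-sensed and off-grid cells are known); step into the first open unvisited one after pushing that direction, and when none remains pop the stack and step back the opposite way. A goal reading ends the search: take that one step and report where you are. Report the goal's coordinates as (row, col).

-> maze.sense(south)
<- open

-> stack.push(south)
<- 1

-> maze.move(south)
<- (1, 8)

-> maze.sense(south)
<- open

-> stack.push(south)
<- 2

-> maze.move(south)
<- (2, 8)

-> maze.sense(south)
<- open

-> stack.push(south)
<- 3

-> maze.move(south)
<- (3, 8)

-> maze.sense(south)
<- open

-> stack.push(south)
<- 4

-> maze.move(south)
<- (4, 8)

-> maze.sense(west)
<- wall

-> stack.pop()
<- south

-> maze.move(north)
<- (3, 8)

-> maze.sense(west)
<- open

-> stack.push(west)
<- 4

-> maze.move(west)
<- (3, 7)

-> maze.sense(north)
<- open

-> stack.push(north)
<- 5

-> maze.move(north)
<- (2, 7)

-> maze.sense(north)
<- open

-> stack.push(north)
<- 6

-> maze.move(north)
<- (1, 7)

-> maze.sense(north)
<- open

-> stack.push(north)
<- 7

-> maze.move(north)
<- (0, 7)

-> maze.sense(west)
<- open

-> stack.push(west)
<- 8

-> maze.move(west)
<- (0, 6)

-> maze.sense(south)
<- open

-> stack.push(south)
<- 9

-> maze.move(south)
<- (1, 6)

-> maze.sense(south)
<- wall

-> maze.sense(west)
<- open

-> stack.push(west)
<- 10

-> maze.move(west)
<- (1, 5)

-> maze.sense(south)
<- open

-> stack.push(south)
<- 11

-> maze.move(south)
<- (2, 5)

-> maze.sense(south)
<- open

-> stack.push(south)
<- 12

-> maze.move(south)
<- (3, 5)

-> maze.sense(south)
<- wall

-> maze.sense(west)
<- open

-> stack.push(west)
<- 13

-> maze.move(west)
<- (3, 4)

-> maze.sense(south)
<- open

-> stack.push(south)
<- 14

-> maze.move(south)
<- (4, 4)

-> maze.sense(west)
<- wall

-> stack.pop()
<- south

-> maze.move(north)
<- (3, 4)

-> maze.sense(north)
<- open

-> stack.push(north)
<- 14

-> maze.move(north)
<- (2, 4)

-> maze.sense(north)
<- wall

-> maze.sense(west)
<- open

-> stack.push(west)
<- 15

-> maze.move(west)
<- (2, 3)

-> maze.sense(south)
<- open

-> stack.push(south)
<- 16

-> maze.move(south)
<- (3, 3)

-> maze.sense(west)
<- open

-> stack.push(west)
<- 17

-> maze.move(west)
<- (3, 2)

-> maze.sense(south)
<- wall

-> maze.sense(north)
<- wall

-> maze.sense(west)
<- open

-> stack.push(west)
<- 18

-> maze.move(west)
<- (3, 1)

-> maze.sense(south)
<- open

-> stack.push(south)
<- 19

-> maze.move(south)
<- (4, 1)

-> maze.sense(west)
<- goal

-> maze.move(west)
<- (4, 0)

Answer: (4, 0)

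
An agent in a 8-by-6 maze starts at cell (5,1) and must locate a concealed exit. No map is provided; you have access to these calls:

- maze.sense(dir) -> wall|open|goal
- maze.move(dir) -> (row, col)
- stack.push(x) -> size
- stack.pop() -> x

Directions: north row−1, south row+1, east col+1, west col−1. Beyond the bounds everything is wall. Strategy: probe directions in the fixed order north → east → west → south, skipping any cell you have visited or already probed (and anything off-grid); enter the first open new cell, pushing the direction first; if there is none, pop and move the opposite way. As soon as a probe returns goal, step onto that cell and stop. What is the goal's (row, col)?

[in] maze.sense dir=north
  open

[in] stack.push x=north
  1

[in] maze.move dir=north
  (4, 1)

[in] maze.sense dir=north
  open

[in] stack.push x=north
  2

[in] maze.move dir=north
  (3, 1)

[in] maze.sense dir=north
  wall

[in] maze.sense dir=east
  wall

[in] maze.sense dir=west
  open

[in] stack.push x=west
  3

[in] maze.move dir=west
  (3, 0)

[in] maze.sense dir=north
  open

[in] stack.push x=north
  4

[in] maze.move dir=north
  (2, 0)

[in] maze.sense dir=north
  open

[in] stack.push x=north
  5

[in] maze.move dir=north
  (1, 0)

[in] maze.sense dir=north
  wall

[in] maze.sense dir=east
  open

[in] stack.push x=east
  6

[in] maze.move dir=east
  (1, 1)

[in] maze.sense dir=north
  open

[in] stack.push x=north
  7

[in] maze.move dir=north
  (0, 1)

[in] maze.sense dir=east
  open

[in] stack.push x=east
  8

[in] maze.move dir=east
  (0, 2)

[in] maze.sense dir=east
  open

[in] stack.push x=east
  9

[in] maze.move dir=east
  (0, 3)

[in] maze.sense dir=east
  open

[in] stack.push x=east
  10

[in] maze.move dir=east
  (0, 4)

[in] maze.sense dir=east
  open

[in] stack.push x=east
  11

[in] maze.move dir=east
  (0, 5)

[in] maze.sense dir=south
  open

[in] stack.push x=south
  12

[in] maze.move dir=south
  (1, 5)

[in] maze.sense dir=west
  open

[in] stack.push x=west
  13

[in] maze.move dir=west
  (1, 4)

[in] maze.sense dir=west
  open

[in] stack.push x=west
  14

[in] maze.move dir=west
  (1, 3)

[in] maze.sense dir=west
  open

[in] stack.push x=west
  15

[in] maze.move dir=west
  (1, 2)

[in] maze.sense dir=south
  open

[in] stack.push x=south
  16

[in] maze.move dir=south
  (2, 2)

[in] maze.sense dir=east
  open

[in] stack.push x=east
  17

[in] maze.move dir=east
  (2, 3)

[in] maze.sense dir=east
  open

[in] stack.push x=east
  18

[in] maze.move dir=east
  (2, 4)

[in] maze.sense dir=east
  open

[in] stack.push x=east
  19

[in] maze.move dir=east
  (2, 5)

[in] maze.sense dir=south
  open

[in] stack.push x=south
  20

[in] maze.move dir=south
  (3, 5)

[in] maze.sense dir=west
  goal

[in] maze.move dir=west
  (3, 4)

Answer: (3, 4)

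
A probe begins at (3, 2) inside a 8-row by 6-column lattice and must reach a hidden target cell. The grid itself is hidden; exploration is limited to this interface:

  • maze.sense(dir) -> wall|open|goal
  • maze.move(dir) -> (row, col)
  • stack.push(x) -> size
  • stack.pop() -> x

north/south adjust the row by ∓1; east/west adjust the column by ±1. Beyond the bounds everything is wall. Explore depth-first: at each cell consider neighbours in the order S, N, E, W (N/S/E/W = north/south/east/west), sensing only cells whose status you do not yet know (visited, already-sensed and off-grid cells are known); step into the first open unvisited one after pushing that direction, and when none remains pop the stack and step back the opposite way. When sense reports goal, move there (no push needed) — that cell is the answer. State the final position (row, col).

-- sense(dir→south) == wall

-- sense(dir→north) == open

-- push(x→north) == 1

-- move(dir→north) == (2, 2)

-- sense(dir→north) == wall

-- sense(dir→east) == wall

-- sense(dir→west) == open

-- push(x→west) == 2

-- move(dir→west) == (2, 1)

-- sense(dir→south) == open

-- push(x→south) == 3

-- move(dir→south) == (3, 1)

-- sense(dir→south) == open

-- push(x→south) == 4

-- move(dir→south) == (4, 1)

-- sense(dir→south) == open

-- push(x→south) == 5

-- move(dir→south) == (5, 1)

-- sense(dir→south) == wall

-- sense(dir→east) == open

-- push(x→east) == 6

-- move(dir→east) == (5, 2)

-- sense(dir→south) == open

-- push(x→south) == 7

-- move(dir→south) == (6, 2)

-- sense(dir→south) == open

-- push(x→south) == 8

-- move(dir→south) == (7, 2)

-- sense(dir→east) == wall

-- sense(dir→west) == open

-- push(x→west) == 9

-- move(dir→west) == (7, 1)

-- sense(dir→west) == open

-- push(x→west) == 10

-- move(dir→west) == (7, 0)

-- sense(dir→north) == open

-- push(x→north) == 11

-- move(dir→north) == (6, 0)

-- sense(dir→north) == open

-- push(x→north) == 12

-- move(dir→north) == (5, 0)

-- sense(dir→north) == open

-- push(x→north) == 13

-- move(dir→north) == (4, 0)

-- sense(dir→north) == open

-- push(x→north) == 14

-- move(dir→north) == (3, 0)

-- sense(dir→north) == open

-- push(x→north) == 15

-- move(dir→north) == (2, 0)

-- sense(dir→north) == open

-- push(x→north) == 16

-- move(dir→north) == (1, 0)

-- sense(dir→north) == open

-- push(x→north) == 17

-- move(dir→north) == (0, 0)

-- sense(dir→east) == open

-- push(x→east) == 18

-- move(dir→east) == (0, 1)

-- sense(dir→south) == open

-- push(x→south) == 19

-- move(dir→south) == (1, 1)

-- pop() == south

-- move(dir→north) == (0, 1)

-- sense(dir→east) == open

-- push(x→east) == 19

-- move(dir→east) == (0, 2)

-- sense(dir→east) == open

-- push(x→east) == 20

-- move(dir→east) == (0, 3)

-- sense(dir→south) == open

-- push(x→south) == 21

-- move(dir→south) == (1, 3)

-- sense(dir→east) == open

-- push(x→east) == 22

-- move(dir→east) == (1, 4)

-- sense(dir→south) == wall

-- sense(dir→north) == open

-- push(x→north) == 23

-- move(dir→north) == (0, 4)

-- sense(dir→east) == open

-- push(x→east) == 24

-- move(dir→east) == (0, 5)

-- sense(dir→south) == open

-- push(x→south) == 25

-- move(dir→south) == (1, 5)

-- sense(dir→south) == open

-- push(x→south) == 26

-- move(dir→south) == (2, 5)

-- sense(dir→south) == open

-- push(x→south) == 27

-- move(dir→south) == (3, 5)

-- sense(dir→south) == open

-- push(x→south) == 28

-- move(dir→south) == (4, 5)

-- sense(dir→south) == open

-- push(x→south) == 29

-- move(dir→south) == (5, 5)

-- sense(dir→south) == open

-- push(x→south) == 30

-- move(dir→south) == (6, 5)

-- sense(dir→south) == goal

-- move(dir→south) == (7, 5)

Answer: (7, 5)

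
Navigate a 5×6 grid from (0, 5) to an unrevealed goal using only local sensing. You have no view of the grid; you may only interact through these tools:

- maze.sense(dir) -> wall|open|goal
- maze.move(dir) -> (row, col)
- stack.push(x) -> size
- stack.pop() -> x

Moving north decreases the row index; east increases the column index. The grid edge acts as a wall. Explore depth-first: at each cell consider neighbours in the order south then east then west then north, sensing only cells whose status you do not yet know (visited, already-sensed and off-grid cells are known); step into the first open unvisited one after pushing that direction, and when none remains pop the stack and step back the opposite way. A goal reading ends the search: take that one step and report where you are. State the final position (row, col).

Do: sense[dir: south]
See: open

Do: push[x: south]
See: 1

Do: move[dir: south]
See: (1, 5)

Do: sense[dir: south]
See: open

Do: push[x: south]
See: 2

Do: move[dir: south]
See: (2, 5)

Do: sense[dir: south]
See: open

Do: push[x: south]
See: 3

Do: move[dir: south]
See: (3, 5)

Do: sense[dir: south]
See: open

Do: push[x: south]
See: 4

Do: move[dir: south]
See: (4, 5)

Do: sense[dir: west]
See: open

Do: push[x: west]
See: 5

Do: move[dir: west]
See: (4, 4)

Do: sense[dir: west]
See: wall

Do: sense[dir: north]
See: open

Do: push[x: north]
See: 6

Do: move[dir: north]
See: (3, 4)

Do: sense[dir: west]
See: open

Do: push[x: west]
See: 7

Do: move[dir: west]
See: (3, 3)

Do: sense[dir: west]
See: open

Do: push[x: west]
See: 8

Do: move[dir: west]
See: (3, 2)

Do: sense[dir: south]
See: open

Do: push[x: south]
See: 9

Do: move[dir: south]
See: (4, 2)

Do: sense[dir: west]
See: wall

Do: pop[]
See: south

Do: move[dir: north]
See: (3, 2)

Do: sense[dir: west]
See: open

Do: push[x: west]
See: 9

Do: move[dir: west]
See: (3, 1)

Do: sense[dir: west]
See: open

Do: push[x: west]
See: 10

Do: move[dir: west]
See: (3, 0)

Do: sense[dir: south]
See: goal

Do: move[dir: south]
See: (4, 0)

Answer: (4, 0)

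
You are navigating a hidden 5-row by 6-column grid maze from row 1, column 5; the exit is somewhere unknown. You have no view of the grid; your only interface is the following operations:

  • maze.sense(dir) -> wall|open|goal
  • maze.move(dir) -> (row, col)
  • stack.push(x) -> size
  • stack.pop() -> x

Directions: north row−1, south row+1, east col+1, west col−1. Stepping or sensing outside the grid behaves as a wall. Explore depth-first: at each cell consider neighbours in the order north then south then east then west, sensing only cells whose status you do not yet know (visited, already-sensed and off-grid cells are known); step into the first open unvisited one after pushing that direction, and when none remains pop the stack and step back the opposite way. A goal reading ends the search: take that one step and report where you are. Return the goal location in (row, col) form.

% sense north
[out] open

% push north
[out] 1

% move north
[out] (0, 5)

% sense west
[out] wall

% pop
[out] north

% move south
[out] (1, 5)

% sense south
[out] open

% push south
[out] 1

% move south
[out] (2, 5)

% sense south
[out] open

% push south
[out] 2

% move south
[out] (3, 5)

% sense south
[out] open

% push south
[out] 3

% move south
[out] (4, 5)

% sense west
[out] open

% push west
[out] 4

% move west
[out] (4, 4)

% sense north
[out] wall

% sense west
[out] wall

% pop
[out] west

% move east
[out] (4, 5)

% pop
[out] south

% move north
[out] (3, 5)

% pop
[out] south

% move north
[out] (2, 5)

% sense west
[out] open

% push west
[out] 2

% move west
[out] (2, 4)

% sense north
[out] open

% push north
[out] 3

% move north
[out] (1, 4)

% sense west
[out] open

% push west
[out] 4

% move west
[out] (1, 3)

% sense north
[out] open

% push north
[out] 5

% move north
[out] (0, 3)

% sense west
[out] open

% push west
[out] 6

% move west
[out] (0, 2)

% sense south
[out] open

% push south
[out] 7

% move south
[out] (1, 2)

% sense south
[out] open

% push south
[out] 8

% move south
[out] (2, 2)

% sense south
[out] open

% push south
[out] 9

% move south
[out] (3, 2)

% sense south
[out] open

% push south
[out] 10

% move south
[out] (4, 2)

% sense west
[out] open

% push west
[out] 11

% move west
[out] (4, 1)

% sense north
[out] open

% push north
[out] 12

% move north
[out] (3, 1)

% sense north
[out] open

% push north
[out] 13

% move north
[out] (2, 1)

% sense north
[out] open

% push north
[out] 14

% move north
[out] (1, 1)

% sense north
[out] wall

% sense west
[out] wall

% pop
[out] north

% move south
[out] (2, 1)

% sense west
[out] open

% push west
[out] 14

% move west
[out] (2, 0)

% sense south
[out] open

% push south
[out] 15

% move south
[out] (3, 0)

% sense south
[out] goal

% move south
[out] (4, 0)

Answer: (4, 0)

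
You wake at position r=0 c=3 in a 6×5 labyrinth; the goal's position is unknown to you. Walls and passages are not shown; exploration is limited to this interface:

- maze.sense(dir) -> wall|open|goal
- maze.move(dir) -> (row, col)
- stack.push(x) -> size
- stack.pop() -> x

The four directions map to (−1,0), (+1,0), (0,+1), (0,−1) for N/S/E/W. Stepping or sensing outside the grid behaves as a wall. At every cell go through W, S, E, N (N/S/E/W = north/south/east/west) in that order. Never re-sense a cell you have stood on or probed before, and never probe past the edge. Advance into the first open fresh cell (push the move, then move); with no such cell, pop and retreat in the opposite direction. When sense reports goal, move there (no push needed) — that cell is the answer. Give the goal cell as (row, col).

Act: maze.sense[west]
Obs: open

Act: stack.push[west]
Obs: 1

Act: maze.move[west]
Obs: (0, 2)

Act: maze.sense[west]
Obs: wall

Act: maze.sense[south]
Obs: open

Act: stack.push[south]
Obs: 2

Act: maze.move[south]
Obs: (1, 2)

Act: maze.sense[west]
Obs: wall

Act: maze.sense[south]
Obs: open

Act: stack.push[south]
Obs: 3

Act: maze.move[south]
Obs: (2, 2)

Act: maze.sense[west]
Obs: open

Act: stack.push[west]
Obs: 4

Act: maze.move[west]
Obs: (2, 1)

Act: maze.sense[west]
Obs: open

Act: stack.push[west]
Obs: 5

Act: maze.move[west]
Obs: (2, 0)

Act: maze.sense[south]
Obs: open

Act: stack.push[south]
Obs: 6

Act: maze.move[south]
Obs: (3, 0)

Act: maze.sense[south]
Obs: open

Act: stack.push[south]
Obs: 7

Act: maze.move[south]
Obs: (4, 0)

Act: maze.sense[south]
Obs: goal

Act: maze.move[south]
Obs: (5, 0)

Answer: (5, 0)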